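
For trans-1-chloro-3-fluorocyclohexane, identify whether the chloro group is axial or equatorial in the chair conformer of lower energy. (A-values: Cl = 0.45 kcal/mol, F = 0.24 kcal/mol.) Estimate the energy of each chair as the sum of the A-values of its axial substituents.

equatorial

C1 and C3 have the same parity, so for the trans isomer the two substituents are one axial and one equatorial in each chair.
Chair I (chloro axial, fluoro equatorial): E = 0.45 kcal/mol.
Chair II (chloro equatorial, fluoro axial): E = 0.24 kcal/mol.
Chair II is the more stable (lower-energy) conformer, and in that chair the chloro group is equatorial.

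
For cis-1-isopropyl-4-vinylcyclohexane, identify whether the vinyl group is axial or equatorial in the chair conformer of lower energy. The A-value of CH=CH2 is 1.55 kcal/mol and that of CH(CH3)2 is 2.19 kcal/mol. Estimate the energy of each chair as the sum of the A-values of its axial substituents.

axial

C1 and C4 have opposite parity, so for the cis isomer the two substituents are one axial and one equatorial in each chair.
Chair I (vinyl axial, isopropyl equatorial): E = 1.55 kcal/mol.
Chair II (vinyl equatorial, isopropyl axial): E = 2.19 kcal/mol.
Chair I is the more stable (lower-energy) conformer, and in that chair the vinyl group is axial.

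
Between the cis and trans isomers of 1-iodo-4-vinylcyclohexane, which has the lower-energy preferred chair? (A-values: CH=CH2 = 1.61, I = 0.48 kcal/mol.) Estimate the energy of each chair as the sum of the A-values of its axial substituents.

At 1,4 positions (parity opposite): cis → (a,e or e,a); trans → (e,e or a,a).
Best chair for cis: E = 0.48 kcal/mol; best chair for trans: E = 0.00 kcal/mol.
The trans isomer is lower by 0.48 kcal/mol.

trans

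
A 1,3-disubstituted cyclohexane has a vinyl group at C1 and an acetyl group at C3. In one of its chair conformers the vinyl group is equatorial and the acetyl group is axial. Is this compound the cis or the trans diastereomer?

C1 and C3 have the same parity, so their axial bonds point in the same direction.
With same-parity carbons, two substituents on the same face are both axial or both equatorial; opposite faces give one of each.
Here the groups are equatorial/axial → opposite face → trans.

trans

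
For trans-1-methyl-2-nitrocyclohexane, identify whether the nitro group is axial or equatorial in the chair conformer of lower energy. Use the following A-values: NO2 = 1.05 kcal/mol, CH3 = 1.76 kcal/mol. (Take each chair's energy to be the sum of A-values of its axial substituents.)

C1 and C2 have opposite parity, so for the trans isomer the two substituents are e,e in one chair and a,a in the other.
Chair I (nitro axial, methyl axial): E = 2.81 kcal/mol.
Chair II (nitro equatorial, methyl equatorial): E = 0.00 kcal/mol.
Chair II is the more stable (lower-energy) conformer, and in that chair the nitro group is equatorial.

equatorial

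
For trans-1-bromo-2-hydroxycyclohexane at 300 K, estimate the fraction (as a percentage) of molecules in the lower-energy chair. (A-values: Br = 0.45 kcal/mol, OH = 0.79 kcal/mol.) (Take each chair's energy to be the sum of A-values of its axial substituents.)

C1 and C2 have opposite parity, so for the trans isomer the two substituents are e,e in one chair and a,a in the other.
Chair I (bromo axial, hydroxyl axial): E = 1.24 kcal/mol; chair II (bromo equatorial, hydroxyl equatorial): E = 0.00 kcal/mol.
ΔG = 1.24 kcal/mol between the two chairs.
K = exp(ΔG/RT) with R = 1.987×10⁻³ kcal mol⁻¹ K⁻¹ and T = 300 K gives K ≈ 8.01.
Fraction in the lower-energy chair = K/(K+1) = 88.9%.

88.9%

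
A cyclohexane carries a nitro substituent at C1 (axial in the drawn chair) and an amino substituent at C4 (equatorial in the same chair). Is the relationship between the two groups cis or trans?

C1 and C4 have opposite parity, so their axial bonds point in opposite directions.
With opposite-parity carbons, two substituents on the same face are one axial and one equatorial; opposite faces give both axial or both equatorial.
Here the groups are axial/equatorial → same face → cis.

cis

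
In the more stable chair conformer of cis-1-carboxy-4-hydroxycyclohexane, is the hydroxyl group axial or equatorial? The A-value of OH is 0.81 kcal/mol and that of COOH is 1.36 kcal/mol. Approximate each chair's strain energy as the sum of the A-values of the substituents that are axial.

C1 and C4 have opposite parity, so for the cis isomer the two substituents are one axial and one equatorial in each chair.
Chair I (hydroxyl axial, carboxyl equatorial): E = 0.81 kcal/mol.
Chair II (hydroxyl equatorial, carboxyl axial): E = 1.36 kcal/mol.
Chair I is the more stable (lower-energy) conformer, and in that chair the hydroxyl group is axial.

axial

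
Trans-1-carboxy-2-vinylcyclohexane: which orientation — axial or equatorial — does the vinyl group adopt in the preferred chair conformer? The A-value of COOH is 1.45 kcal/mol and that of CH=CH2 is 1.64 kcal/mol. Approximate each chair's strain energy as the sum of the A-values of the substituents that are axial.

C1 and C2 have opposite parity, so for the trans isomer the two substituents are e,e in one chair and a,a in the other.
Chair I (carboxyl axial, vinyl axial): E = 3.09 kcal/mol.
Chair II (carboxyl equatorial, vinyl equatorial): E = 0.00 kcal/mol.
Chair II is the more stable (lower-energy) conformer, and in that chair the vinyl group is equatorial.

equatorial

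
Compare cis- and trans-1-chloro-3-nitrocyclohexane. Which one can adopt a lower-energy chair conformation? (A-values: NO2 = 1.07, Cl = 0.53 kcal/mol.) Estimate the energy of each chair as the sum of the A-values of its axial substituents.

cis

At 1,3 positions (parity same): cis → (e,e or a,a); trans → (a,e or e,a).
Best chair for cis: E = 0.00 kcal/mol; best chair for trans: E = 0.53 kcal/mol.
The cis isomer is lower by 0.53 kcal/mol.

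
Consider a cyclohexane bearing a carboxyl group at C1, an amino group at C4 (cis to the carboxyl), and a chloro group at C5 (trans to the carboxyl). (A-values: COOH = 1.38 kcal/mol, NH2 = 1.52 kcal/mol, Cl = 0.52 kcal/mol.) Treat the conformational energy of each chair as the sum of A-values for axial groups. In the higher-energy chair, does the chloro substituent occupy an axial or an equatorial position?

Chair I (carboxyl axial, amino equatorial, chloro equatorial): E = 1.38 kcal/mol.
Chair II (carboxyl equatorial, amino axial, chloro axial): E = 2.04 kcal/mol.
Chair II is the less stable (higher-energy) conformer, and in that chair the chloro group is axial.

axial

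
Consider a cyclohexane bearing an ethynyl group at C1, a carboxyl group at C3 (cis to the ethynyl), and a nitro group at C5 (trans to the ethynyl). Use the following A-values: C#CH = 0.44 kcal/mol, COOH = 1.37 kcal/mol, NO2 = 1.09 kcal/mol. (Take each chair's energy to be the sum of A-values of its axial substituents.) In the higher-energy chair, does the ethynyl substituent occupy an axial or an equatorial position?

Chair I (ethynyl axial, carboxyl axial, nitro equatorial): E = 1.81 kcal/mol.
Chair II (ethynyl equatorial, carboxyl equatorial, nitro axial): E = 1.09 kcal/mol.
Chair I is the less stable (higher-energy) conformer, and in that chair the ethynyl group is axial.

axial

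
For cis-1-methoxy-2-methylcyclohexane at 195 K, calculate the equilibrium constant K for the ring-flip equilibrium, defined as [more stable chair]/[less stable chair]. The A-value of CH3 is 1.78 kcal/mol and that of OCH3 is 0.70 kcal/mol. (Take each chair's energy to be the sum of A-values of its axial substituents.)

C1 and C2 have opposite parity, so for the cis isomer the two substituents are one axial and one equatorial in each chair.
Chair I (methyl axial, methoxy equatorial): E = 1.78 kcal/mol; chair II (methyl equatorial, methoxy axial): E = 0.70 kcal/mol.
ΔG = 1.08 kcal/mol between the two chairs.
K = exp(ΔG/RT) with R = 1.987×10⁻³ kcal mol⁻¹ K⁻¹ and T = 195 K gives K ≈ 16.2.

K ≈ 16.2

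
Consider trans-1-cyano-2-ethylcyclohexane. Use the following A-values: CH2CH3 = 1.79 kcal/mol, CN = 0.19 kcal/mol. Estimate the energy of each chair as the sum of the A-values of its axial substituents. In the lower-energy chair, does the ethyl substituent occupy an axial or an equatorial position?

C1 and C2 have opposite parity, so for the trans isomer the two substituents are e,e in one chair and a,a in the other.
Chair I (ethyl axial, cyano axial): E = 1.98 kcal/mol.
Chair II (ethyl equatorial, cyano equatorial): E = 0.00 kcal/mol.
Chair II is the more stable (lower-energy) conformer, and in that chair the ethyl group is equatorial.

equatorial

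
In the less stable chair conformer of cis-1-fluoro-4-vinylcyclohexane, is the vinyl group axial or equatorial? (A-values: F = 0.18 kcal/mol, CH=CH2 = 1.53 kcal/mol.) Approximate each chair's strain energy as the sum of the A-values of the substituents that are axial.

C1 and C4 have opposite parity, so for the cis isomer the two substituents are one axial and one equatorial in each chair.
Chair I (fluoro axial, vinyl equatorial): E = 0.18 kcal/mol.
Chair II (fluoro equatorial, vinyl axial): E = 1.53 kcal/mol.
Chair II is the less stable (higher-energy) conformer, and in that chair the vinyl group is axial.

axial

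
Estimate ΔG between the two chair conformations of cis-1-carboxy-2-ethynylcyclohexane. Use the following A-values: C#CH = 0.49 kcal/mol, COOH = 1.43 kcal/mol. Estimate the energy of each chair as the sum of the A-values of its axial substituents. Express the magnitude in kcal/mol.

C1 and C2 have opposite parity, so for the cis isomer the two substituents are one axial and one equatorial in each chair.
Chair I (ethynyl axial, carboxyl equatorial): E = 0.49 kcal/mol.
Chair II (ethynyl equatorial, carboxyl axial): E = 1.43 kcal/mol.
ΔE = 1.43 − 0.49 = 0.94 kcal/mol; chair I is more stable.

0.94 kcal/mol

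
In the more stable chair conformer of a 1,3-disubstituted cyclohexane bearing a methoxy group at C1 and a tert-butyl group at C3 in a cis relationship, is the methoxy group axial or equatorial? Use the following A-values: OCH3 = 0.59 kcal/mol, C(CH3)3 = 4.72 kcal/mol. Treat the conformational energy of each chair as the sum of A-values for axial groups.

equatorial

C1 and C3 have the same parity, so for the cis isomer the two substituents are e,e in one chair and a,a in the other.
Chair I (methoxy axial, tert-butyl axial): E = 5.31 kcal/mol.
Chair II (methoxy equatorial, tert-butyl equatorial): E = 0.00 kcal/mol.
Chair II is the more stable (lower-energy) conformer, and in that chair the methoxy group is equatorial.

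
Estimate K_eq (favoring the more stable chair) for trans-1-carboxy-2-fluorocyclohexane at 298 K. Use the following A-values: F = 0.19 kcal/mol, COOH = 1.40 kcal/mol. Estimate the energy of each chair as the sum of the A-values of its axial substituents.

C1 and C2 have opposite parity, so for the trans isomer the two substituents are e,e in one chair and a,a in the other.
Chair I (fluoro axial, carboxyl axial): E = 1.59 kcal/mol; chair II (fluoro equatorial, carboxyl equatorial): E = 0.00 kcal/mol.
ΔG = 1.59 kcal/mol between the two chairs.
K = exp(ΔG/RT) with R = 1.987×10⁻³ kcal mol⁻¹ K⁻¹ and T = 298 K gives K ≈ 14.7.

K ≈ 14.7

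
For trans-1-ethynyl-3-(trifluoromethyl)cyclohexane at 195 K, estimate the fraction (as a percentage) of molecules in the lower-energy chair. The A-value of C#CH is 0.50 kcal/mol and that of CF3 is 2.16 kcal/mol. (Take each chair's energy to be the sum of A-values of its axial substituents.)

98.6%

C1 and C3 have the same parity, so for the trans isomer the two substituents are one axial and one equatorial in each chair.
Chair I (ethynyl axial, trifluoromethyl equatorial): E = 0.50 kcal/mol; chair II (ethynyl equatorial, trifluoromethyl axial): E = 2.16 kcal/mol.
ΔG = 1.66 kcal/mol between the two chairs.
K = exp(ΔG/RT) with R = 1.987×10⁻³ kcal mol⁻¹ K⁻¹ and T = 195 K gives K ≈ 72.5.
Fraction in the lower-energy chair = K/(K+1) = 98.6%.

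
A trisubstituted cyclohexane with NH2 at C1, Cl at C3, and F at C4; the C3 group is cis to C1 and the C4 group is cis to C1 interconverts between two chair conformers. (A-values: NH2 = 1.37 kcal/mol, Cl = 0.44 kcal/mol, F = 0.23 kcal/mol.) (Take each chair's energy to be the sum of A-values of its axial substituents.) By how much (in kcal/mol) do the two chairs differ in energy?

Chair I (amino axial, chloro axial, fluoro equatorial): E = 1.81 kcal/mol.
Chair II (amino equatorial, chloro equatorial, fluoro axial): E = 0.23 kcal/mol.
ΔE = 1.81 − 0.23 = 1.58 kcal/mol; chair II is more stable.

1.58 kcal/mol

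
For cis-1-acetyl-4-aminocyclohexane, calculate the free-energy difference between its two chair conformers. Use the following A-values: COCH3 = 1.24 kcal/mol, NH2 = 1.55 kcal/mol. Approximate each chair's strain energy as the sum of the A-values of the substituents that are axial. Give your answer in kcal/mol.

C1 and C4 have opposite parity, so for the cis isomer the two substituents are one axial and one equatorial in each chair.
Chair I (acetyl axial, amino equatorial): E = 1.24 kcal/mol.
Chair II (acetyl equatorial, amino axial): E = 1.55 kcal/mol.
ΔE = 1.55 − 1.24 = 0.31 kcal/mol; chair I is more stable.

0.31 kcal/mol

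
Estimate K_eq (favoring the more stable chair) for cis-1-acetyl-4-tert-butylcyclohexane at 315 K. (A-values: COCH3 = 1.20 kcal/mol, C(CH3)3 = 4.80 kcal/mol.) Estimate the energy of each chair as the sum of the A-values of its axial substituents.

K ≈ 315

C1 and C4 have opposite parity, so for the cis isomer the two substituents are one axial and one equatorial in each chair.
Chair I (acetyl axial, tert-butyl equatorial): E = 1.20 kcal/mol; chair II (acetyl equatorial, tert-butyl axial): E = 4.80 kcal/mol.
ΔG = 3.60 kcal/mol between the two chairs.
K = exp(ΔG/RT) with R = 1.987×10⁻³ kcal mol⁻¹ K⁻¹ and T = 315 K gives K ≈ 315.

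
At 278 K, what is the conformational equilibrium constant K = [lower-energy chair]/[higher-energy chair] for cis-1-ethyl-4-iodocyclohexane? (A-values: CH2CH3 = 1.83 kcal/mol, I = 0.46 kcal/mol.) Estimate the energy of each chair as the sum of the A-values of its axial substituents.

C1 and C4 have opposite parity, so for the cis isomer the two substituents are one axial and one equatorial in each chair.
Chair I (ethyl axial, iodo equatorial): E = 1.83 kcal/mol; chair II (ethyl equatorial, iodo axial): E = 0.46 kcal/mol.
ΔG = 1.37 kcal/mol between the two chairs.
K = exp(ΔG/RT) with R = 1.987×10⁻³ kcal mol⁻¹ K⁻¹ and T = 278 K gives K ≈ 11.9.

K ≈ 11.9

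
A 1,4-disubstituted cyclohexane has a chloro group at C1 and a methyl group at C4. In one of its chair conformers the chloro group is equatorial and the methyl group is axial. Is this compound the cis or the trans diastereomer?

cis

C1 and C4 have opposite parity, so their axial bonds point in opposite directions.
With opposite-parity carbons, two substituents on the same face are one axial and one equatorial; opposite faces give both axial or both equatorial.
Here the groups are equatorial/axial → same face → cis.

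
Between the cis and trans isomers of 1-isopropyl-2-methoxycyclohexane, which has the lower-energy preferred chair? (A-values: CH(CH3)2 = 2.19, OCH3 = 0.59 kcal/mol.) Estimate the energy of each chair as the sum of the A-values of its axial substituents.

At 1,2 positions (parity opposite): cis → (a,e or e,a); trans → (e,e or a,a).
Best chair for cis: E = 0.59 kcal/mol; best chair for trans: E = 0.00 kcal/mol.
The trans isomer is lower by 0.59 kcal/mol.

trans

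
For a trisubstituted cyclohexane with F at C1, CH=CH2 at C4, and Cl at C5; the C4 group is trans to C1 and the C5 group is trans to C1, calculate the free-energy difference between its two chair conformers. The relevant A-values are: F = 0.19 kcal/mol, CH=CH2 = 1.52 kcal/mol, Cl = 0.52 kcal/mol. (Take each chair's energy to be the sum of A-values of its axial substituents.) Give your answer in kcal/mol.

Chair I (fluoro axial, vinyl axial, chloro equatorial): E = 1.71 kcal/mol.
Chair II (fluoro equatorial, vinyl equatorial, chloro axial): E = 0.52 kcal/mol.
ΔE = 1.71 − 0.52 = 1.19 kcal/mol; chair II is more stable.

1.19 kcal/mol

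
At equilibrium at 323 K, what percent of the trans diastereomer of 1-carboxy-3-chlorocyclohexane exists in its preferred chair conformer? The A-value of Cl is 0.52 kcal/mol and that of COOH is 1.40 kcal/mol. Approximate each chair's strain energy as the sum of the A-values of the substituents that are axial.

79.8%

C1 and C3 have the same parity, so for the trans isomer the two substituents are one axial and one equatorial in each chair.
Chair I (chloro axial, carboxyl equatorial): E = 0.52 kcal/mol; chair II (chloro equatorial, carboxyl axial): E = 1.40 kcal/mol.
ΔG = 0.88 kcal/mol between the two chairs.
K = exp(ΔG/RT) with R = 1.987×10⁻³ kcal mol⁻¹ K⁻¹ and T = 323 K gives K ≈ 3.94.
Fraction in the lower-energy chair = K/(K+1) = 79.8%.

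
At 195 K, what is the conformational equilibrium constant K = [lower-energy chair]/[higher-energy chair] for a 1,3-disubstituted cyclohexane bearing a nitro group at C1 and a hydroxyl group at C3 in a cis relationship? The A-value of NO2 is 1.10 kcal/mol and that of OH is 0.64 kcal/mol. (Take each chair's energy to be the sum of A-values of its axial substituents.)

C1 and C3 have the same parity, so for the cis isomer the two substituents are e,e in one chair and a,a in the other.
Chair I (nitro axial, hydroxyl axial): E = 1.74 kcal/mol; chair II (nitro equatorial, hydroxyl equatorial): E = 0.00 kcal/mol.
ΔG = 1.74 kcal/mol between the two chairs.
K = exp(ΔG/RT) with R = 1.987×10⁻³ kcal mol⁻¹ K⁻¹ and T = 195 K gives K ≈ 89.2.

K ≈ 89.2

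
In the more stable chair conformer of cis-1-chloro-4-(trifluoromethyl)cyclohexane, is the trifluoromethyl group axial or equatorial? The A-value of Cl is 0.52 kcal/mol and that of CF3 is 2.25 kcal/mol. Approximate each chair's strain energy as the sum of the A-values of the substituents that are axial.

equatorial

C1 and C4 have opposite parity, so for the cis isomer the two substituents are one axial and one equatorial in each chair.
Chair I (chloro axial, trifluoromethyl equatorial): E = 0.52 kcal/mol.
Chair II (chloro equatorial, trifluoromethyl axial): E = 2.25 kcal/mol.
Chair I is the more stable (lower-energy) conformer, and in that chair the trifluoromethyl group is equatorial.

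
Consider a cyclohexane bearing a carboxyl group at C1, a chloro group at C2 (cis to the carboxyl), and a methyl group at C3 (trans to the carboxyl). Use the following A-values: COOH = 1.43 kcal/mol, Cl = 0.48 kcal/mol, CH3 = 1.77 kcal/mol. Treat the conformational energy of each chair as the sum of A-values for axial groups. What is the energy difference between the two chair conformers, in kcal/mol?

Chair I (carboxyl axial, chloro equatorial, methyl equatorial): E = 1.43 kcal/mol.
Chair II (carboxyl equatorial, chloro axial, methyl axial): E = 2.25 kcal/mol.
ΔE = 2.25 − 1.43 = 0.82 kcal/mol; chair I is more stable.

0.82 kcal/mol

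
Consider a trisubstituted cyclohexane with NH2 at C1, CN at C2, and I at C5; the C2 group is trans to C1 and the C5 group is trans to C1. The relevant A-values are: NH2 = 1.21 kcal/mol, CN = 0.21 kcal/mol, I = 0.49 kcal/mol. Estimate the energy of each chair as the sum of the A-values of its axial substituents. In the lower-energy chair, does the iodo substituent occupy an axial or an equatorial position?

Chair I (amino axial, cyano axial, iodo equatorial): E = 1.42 kcal/mol.
Chair II (amino equatorial, cyano equatorial, iodo axial): E = 0.49 kcal/mol.
Chair II is the more stable (lower-energy) conformer, and in that chair the iodo group is axial.

axial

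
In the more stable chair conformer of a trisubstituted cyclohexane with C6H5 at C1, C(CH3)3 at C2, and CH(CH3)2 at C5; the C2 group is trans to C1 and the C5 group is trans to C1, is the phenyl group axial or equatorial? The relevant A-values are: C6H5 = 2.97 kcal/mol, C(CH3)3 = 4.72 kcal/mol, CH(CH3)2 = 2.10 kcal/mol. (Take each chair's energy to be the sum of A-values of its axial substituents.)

Chair I (phenyl axial, tert-butyl axial, isopropyl equatorial): E = 7.69 kcal/mol.
Chair II (phenyl equatorial, tert-butyl equatorial, isopropyl axial): E = 2.10 kcal/mol.
Chair II is the more stable (lower-energy) conformer, and in that chair the phenyl group is equatorial.

equatorial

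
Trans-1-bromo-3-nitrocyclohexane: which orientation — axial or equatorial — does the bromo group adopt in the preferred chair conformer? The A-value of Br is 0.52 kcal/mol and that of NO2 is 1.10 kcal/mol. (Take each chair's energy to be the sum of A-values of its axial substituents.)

axial

C1 and C3 have the same parity, so for the trans isomer the two substituents are one axial and one equatorial in each chair.
Chair I (bromo axial, nitro equatorial): E = 0.52 kcal/mol.
Chair II (bromo equatorial, nitro axial): E = 1.10 kcal/mol.
Chair I is the more stable (lower-energy) conformer, and in that chair the bromo group is axial.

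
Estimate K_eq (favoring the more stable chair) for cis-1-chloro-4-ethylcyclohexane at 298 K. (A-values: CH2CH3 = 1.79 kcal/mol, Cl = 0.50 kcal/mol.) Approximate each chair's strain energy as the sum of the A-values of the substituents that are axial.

C1 and C4 have opposite parity, so for the cis isomer the two substituents are one axial and one equatorial in each chair.
Chair I (ethyl axial, chloro equatorial): E = 1.79 kcal/mol; chair II (ethyl equatorial, chloro axial): E = 0.50 kcal/mol.
ΔG = 1.29 kcal/mol between the two chairs.
K = exp(ΔG/RT) with R = 1.987×10⁻³ kcal mol⁻¹ K⁻¹ and T = 298 K gives K ≈ 8.83.

K ≈ 8.83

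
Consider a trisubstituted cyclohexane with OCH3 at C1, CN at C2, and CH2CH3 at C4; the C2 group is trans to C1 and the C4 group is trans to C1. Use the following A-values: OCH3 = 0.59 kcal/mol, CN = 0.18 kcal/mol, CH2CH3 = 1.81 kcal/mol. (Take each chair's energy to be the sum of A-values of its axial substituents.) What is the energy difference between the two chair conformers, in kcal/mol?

2.58 kcal/mol

Chair I (methoxy axial, cyano axial, ethyl axial): E = 2.58 kcal/mol.
Chair II (methoxy equatorial, cyano equatorial, ethyl equatorial): E = 0.00 kcal/mol.
ΔE = 2.58 − 0.00 = 2.58 kcal/mol; chair II is more stable.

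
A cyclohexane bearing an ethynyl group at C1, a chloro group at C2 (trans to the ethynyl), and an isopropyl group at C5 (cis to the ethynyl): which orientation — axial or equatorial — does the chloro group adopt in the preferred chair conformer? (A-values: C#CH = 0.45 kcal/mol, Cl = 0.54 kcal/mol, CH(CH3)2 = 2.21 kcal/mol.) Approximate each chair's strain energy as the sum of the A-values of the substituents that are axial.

Chair I (ethynyl axial, chloro axial, isopropyl axial): E = 3.20 kcal/mol.
Chair II (ethynyl equatorial, chloro equatorial, isopropyl equatorial): E = 0.00 kcal/mol.
Chair II is the more stable (lower-energy) conformer, and in that chair the chloro group is equatorial.

equatorial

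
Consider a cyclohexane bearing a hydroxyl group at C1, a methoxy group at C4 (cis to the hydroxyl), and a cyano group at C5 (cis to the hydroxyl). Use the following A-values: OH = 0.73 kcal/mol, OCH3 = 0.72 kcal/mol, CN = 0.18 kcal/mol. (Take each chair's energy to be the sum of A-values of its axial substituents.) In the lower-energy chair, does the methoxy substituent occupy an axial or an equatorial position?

axial

Chair I (hydroxyl axial, methoxy equatorial, cyano axial): E = 0.91 kcal/mol.
Chair II (hydroxyl equatorial, methoxy axial, cyano equatorial): E = 0.72 kcal/mol.
Chair II is the more stable (lower-energy) conformer, and in that chair the methoxy group is axial.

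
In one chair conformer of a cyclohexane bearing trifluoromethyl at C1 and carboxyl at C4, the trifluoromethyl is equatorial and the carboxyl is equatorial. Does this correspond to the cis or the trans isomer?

C1 and C4 have opposite parity, so their axial bonds point in opposite directions.
With opposite-parity carbons, two substituents on the same face are one axial and one equatorial; opposite faces give both axial or both equatorial.
Here the groups are equatorial/equatorial → opposite face → trans.

trans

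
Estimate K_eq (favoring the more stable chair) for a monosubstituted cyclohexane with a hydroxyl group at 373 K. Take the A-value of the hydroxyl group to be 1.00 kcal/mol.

One chair has the hydroxyl group axial (E = 1.00 kcal/mol) and the other has it equatorial (E = 0).
ΔG = 1.00 kcal/mol between the two chairs.
K = exp(ΔG/RT) with R = 1.987×10⁻³ kcal mol⁻¹ K⁻¹ and T = 373 K gives K ≈ 3.85.

K ≈ 3.85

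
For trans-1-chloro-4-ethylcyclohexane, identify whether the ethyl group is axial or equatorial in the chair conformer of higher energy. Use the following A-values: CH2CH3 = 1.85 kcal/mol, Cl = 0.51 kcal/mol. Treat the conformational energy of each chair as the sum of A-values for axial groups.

axial

C1 and C4 have opposite parity, so for the trans isomer the two substituents are e,e in one chair and a,a in the other.
Chair I (ethyl axial, chloro axial): E = 2.36 kcal/mol.
Chair II (ethyl equatorial, chloro equatorial): E = 0.00 kcal/mol.
Chair I is the less stable (higher-energy) conformer, and in that chair the ethyl group is axial.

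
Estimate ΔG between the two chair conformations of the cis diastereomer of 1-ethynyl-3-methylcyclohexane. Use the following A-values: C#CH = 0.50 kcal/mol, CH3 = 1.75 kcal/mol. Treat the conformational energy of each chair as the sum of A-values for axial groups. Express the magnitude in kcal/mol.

C1 and C3 have the same parity, so for the cis isomer the two substituents are e,e in one chair and a,a in the other.
Chair I (ethynyl axial, methyl axial): E = 2.25 kcal/mol.
Chair II (ethynyl equatorial, methyl equatorial): E = 0.00 kcal/mol.
ΔE = 2.25 − 0.00 = 2.25 kcal/mol; chair II is more stable.

2.25 kcal/mol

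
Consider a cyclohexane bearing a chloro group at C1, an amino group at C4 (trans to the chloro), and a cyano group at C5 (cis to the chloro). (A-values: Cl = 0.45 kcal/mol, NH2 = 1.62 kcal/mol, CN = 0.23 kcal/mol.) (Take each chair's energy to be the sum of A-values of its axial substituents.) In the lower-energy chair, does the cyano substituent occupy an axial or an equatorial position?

Chair I (chloro axial, amino axial, cyano axial): E = 2.30 kcal/mol.
Chair II (chloro equatorial, amino equatorial, cyano equatorial): E = 0.00 kcal/mol.
Chair II is the more stable (lower-energy) conformer, and in that chair the cyano group is equatorial.

equatorial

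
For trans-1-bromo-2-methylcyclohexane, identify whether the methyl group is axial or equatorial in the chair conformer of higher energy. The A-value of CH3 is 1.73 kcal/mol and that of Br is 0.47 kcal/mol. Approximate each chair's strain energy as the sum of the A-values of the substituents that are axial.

C1 and C2 have opposite parity, so for the trans isomer the two substituents are e,e in one chair and a,a in the other.
Chair I (methyl axial, bromo axial): E = 2.20 kcal/mol.
Chair II (methyl equatorial, bromo equatorial): E = 0.00 kcal/mol.
Chair I is the less stable (higher-energy) conformer, and in that chair the methyl group is axial.

axial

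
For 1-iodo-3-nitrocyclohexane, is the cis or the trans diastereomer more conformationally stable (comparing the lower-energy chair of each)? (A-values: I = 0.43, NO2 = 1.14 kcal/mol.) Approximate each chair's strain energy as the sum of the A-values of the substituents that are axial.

At 1,3 positions (parity same): cis → (e,e or a,a); trans → (a,e or e,a).
Best chair for cis: E = 0.00 kcal/mol; best chair for trans: E = 0.43 kcal/mol.
The cis isomer is lower by 0.43 kcal/mol.

cis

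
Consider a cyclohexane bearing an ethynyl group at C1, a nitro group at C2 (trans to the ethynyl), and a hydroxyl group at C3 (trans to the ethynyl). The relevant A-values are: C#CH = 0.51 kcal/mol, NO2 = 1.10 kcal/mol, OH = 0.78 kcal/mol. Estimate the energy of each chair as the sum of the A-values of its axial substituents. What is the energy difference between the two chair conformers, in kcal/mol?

0.83 kcal/mol

Chair I (ethynyl axial, nitro axial, hydroxyl equatorial): E = 1.61 kcal/mol.
Chair II (ethynyl equatorial, nitro equatorial, hydroxyl axial): E = 0.78 kcal/mol.
ΔE = 1.61 − 0.78 = 0.83 kcal/mol; chair II is more stable.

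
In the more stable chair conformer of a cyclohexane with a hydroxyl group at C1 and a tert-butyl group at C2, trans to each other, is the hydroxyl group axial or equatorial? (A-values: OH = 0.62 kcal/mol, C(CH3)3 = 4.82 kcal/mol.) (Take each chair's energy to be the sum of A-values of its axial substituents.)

equatorial

C1 and C2 have opposite parity, so for the trans isomer the two substituents are e,e in one chair and a,a in the other.
Chair I (hydroxyl axial, tert-butyl axial): E = 5.44 kcal/mol.
Chair II (hydroxyl equatorial, tert-butyl equatorial): E = 0.00 kcal/mol.
Chair II is the more stable (lower-energy) conformer, and in that chair the hydroxyl group is equatorial.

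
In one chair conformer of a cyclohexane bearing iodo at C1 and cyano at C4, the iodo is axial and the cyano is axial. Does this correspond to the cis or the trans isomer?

C1 and C4 have opposite parity, so their axial bonds point in opposite directions.
With opposite-parity carbons, two substituents on the same face are one axial and one equatorial; opposite faces give both axial or both equatorial.
Here the groups are axial/axial → opposite face → trans.

trans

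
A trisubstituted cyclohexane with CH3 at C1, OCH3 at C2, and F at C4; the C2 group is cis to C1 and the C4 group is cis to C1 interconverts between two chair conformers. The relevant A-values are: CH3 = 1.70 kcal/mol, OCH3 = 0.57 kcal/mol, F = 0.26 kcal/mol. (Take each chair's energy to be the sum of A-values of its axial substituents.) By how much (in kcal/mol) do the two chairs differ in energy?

0.87 kcal/mol

Chair I (methyl axial, methoxy equatorial, fluoro equatorial): E = 1.70 kcal/mol.
Chair II (methyl equatorial, methoxy axial, fluoro axial): E = 0.83 kcal/mol.
ΔE = 1.70 − 0.83 = 0.87 kcal/mol; chair II is more stable.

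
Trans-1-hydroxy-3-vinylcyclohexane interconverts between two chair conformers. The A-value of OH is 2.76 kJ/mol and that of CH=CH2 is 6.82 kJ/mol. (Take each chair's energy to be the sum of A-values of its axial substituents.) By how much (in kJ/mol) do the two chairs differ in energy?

C1 and C3 have the same parity, so for the trans isomer the two substituents are one axial and one equatorial in each chair.
Chair I (hydroxyl axial, vinyl equatorial): E = 2.76 kJ/mol.
Chair II (hydroxyl equatorial, vinyl axial): E = 6.82 kJ/mol.
ΔE = 6.82 − 2.76 = 4.06 kJ/mol; chair I is more stable.

4.06 kJ/mol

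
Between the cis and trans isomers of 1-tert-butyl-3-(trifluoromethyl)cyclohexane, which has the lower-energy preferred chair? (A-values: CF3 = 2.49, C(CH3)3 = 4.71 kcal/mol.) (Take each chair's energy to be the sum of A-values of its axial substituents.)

cis

At 1,3 positions (parity same): cis → (e,e or a,a); trans → (a,e or e,a).
Best chair for cis: E = 0.00 kcal/mol; best chair for trans: E = 2.49 kcal/mol.
The cis isomer is lower by 2.49 kcal/mol.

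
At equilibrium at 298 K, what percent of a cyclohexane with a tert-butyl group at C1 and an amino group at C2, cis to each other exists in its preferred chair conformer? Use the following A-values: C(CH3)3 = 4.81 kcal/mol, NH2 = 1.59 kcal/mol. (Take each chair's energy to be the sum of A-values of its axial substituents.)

C1 and C2 have opposite parity, so for the cis isomer the two substituents are one axial and one equatorial in each chair.
Chair I (tert-butyl axial, amino equatorial): E = 4.81 kcal/mol; chair II (tert-butyl equatorial, amino axial): E = 1.59 kcal/mol.
ΔG = 3.22 kcal/mol between the two chairs.
K = exp(ΔG/RT) with R = 1.987×10⁻³ kcal mol⁻¹ K⁻¹ and T = 298 K gives K ≈ 230.
Fraction in the lower-energy chair = K/(K+1) = 99.6%.

99.6%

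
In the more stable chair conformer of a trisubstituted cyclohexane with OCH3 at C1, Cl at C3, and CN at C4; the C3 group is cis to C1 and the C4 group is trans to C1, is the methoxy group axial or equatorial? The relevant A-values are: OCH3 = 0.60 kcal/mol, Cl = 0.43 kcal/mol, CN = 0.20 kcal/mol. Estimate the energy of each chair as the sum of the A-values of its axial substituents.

Chair I (methoxy axial, chloro axial, cyano axial): E = 1.23 kcal/mol.
Chair II (methoxy equatorial, chloro equatorial, cyano equatorial): E = 0.00 kcal/mol.
Chair II is the more stable (lower-energy) conformer, and in that chair the methoxy group is equatorial.

equatorial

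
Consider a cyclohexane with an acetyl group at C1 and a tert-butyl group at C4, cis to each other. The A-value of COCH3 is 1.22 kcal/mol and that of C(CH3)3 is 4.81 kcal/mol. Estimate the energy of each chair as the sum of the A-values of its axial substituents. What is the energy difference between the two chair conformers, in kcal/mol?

3.59 kcal/mol

C1 and C4 have opposite parity, so for the cis isomer the two substituents are one axial and one equatorial in each chair.
Chair I (acetyl axial, tert-butyl equatorial): E = 1.22 kcal/mol.
Chair II (acetyl equatorial, tert-butyl axial): E = 4.81 kcal/mol.
ΔE = 4.81 − 1.22 = 3.59 kcal/mol; chair I is more stable.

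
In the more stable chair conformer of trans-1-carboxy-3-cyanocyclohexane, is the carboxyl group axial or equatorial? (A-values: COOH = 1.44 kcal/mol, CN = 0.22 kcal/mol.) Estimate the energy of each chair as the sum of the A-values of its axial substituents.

C1 and C3 have the same parity, so for the trans isomer the two substituents are one axial and one equatorial in each chair.
Chair I (carboxyl axial, cyano equatorial): E = 1.44 kcal/mol.
Chair II (carboxyl equatorial, cyano axial): E = 0.22 kcal/mol.
Chair II is the more stable (lower-energy) conformer, and in that chair the carboxyl group is equatorial.

equatorial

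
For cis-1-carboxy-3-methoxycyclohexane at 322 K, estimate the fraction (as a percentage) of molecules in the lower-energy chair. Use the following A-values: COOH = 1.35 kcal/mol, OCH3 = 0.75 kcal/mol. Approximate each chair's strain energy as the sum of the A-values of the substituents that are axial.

96.4%

C1 and C3 have the same parity, so for the cis isomer the two substituents are e,e in one chair and a,a in the other.
Chair I (carboxyl axial, methoxy axial): E = 2.10 kcal/mol; chair II (carboxyl equatorial, methoxy equatorial): E = 0.00 kcal/mol.
ΔG = 2.10 kcal/mol between the two chairs.
K = exp(ΔG/RT) with R = 1.987×10⁻³ kcal mol⁻¹ K⁻¹ and T = 322 K gives K ≈ 26.6.
Fraction in the lower-energy chair = K/(K+1) = 96.4%.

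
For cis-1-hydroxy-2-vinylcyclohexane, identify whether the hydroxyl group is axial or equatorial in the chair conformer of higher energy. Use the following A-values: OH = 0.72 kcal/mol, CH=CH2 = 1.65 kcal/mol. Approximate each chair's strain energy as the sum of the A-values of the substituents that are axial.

C1 and C2 have opposite parity, so for the cis isomer the two substituents are one axial and one equatorial in each chair.
Chair I (hydroxyl axial, vinyl equatorial): E = 0.72 kcal/mol.
Chair II (hydroxyl equatorial, vinyl axial): E = 1.65 kcal/mol.
Chair II is the less stable (higher-energy) conformer, and in that chair the hydroxyl group is equatorial.

equatorial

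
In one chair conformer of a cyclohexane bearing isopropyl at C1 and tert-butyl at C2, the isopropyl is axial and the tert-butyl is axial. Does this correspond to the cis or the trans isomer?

C1 and C2 have opposite parity, so their axial bonds point in opposite directions.
With opposite-parity carbons, two substituents on the same face are one axial and one equatorial; opposite faces give both axial or both equatorial.
Here the groups are axial/axial → opposite face → trans.

trans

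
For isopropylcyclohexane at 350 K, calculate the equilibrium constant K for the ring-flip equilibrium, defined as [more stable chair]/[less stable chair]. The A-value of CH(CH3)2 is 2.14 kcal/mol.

K ≈ 21.7

One chair has the isopropyl group axial (E = 2.14 kcal/mol) and the other has it equatorial (E = 0).
ΔG = 2.14 kcal/mol between the two chairs.
K = exp(ΔG/RT) with R = 1.987×10⁻³ kcal mol⁻¹ K⁻¹ and T = 350 K gives K ≈ 21.7.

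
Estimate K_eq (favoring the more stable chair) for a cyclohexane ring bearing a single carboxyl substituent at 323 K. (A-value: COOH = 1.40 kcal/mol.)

One chair has the carboxyl group axial (E = 1.40 kcal/mol) and the other has it equatorial (E = 0).
ΔG = 1.40 kcal/mol between the two chairs.
K = exp(ΔG/RT) with R = 1.987×10⁻³ kcal mol⁻¹ K⁻¹ and T = 323 K gives K ≈ 8.86.

K ≈ 8.86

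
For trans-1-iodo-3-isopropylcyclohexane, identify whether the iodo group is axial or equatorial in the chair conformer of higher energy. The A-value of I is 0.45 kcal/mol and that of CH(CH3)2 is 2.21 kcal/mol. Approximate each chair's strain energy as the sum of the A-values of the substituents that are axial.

equatorial

C1 and C3 have the same parity, so for the trans isomer the two substituents are one axial and one equatorial in each chair.
Chair I (iodo axial, isopropyl equatorial): E = 0.45 kcal/mol.
Chair II (iodo equatorial, isopropyl axial): E = 2.21 kcal/mol.
Chair II is the less stable (higher-energy) conformer, and in that chair the iodo group is equatorial.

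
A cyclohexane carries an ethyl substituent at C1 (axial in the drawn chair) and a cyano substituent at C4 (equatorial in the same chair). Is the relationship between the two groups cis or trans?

C1 and C4 have opposite parity, so their axial bonds point in opposite directions.
With opposite-parity carbons, two substituents on the same face are one axial and one equatorial; opposite faces give both axial or both equatorial.
Here the groups are axial/equatorial → same face → cis.

cis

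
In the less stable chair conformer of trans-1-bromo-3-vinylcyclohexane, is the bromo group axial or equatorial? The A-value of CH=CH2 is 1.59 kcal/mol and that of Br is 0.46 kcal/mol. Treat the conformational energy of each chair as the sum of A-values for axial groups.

equatorial

C1 and C3 have the same parity, so for the trans isomer the two substituents are one axial and one equatorial in each chair.
Chair I (vinyl axial, bromo equatorial): E = 1.59 kcal/mol.
Chair II (vinyl equatorial, bromo axial): E = 0.46 kcal/mol.
Chair I is the less stable (higher-energy) conformer, and in that chair the bromo group is equatorial.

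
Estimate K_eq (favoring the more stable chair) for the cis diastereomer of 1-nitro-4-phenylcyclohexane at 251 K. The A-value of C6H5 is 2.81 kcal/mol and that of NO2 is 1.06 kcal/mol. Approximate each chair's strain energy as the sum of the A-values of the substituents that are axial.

K ≈ 33.4

C1 and C4 have opposite parity, so for the cis isomer the two substituents are one axial and one equatorial in each chair.
Chair I (phenyl axial, nitro equatorial): E = 2.81 kcal/mol; chair II (phenyl equatorial, nitro axial): E = 1.06 kcal/mol.
ΔG = 1.75 kcal/mol between the two chairs.
K = exp(ΔG/RT) with R = 1.987×10⁻³ kcal mol⁻¹ K⁻¹ and T = 251 K gives K ≈ 33.4.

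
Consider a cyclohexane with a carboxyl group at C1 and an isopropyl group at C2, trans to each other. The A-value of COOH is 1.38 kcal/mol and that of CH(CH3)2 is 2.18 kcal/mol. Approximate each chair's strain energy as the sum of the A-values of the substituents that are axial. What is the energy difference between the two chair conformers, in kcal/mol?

3.56 kcal/mol

C1 and C2 have opposite parity, so for the trans isomer the two substituents are e,e in one chair and a,a in the other.
Chair I (carboxyl axial, isopropyl axial): E = 3.56 kcal/mol.
Chair II (carboxyl equatorial, isopropyl equatorial): E = 0.00 kcal/mol.
ΔE = 3.56 − 0.00 = 3.56 kcal/mol; chair II is more stable.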